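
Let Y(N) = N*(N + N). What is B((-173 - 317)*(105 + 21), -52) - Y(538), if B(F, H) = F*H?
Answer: 2631592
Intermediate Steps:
Y(N) = 2*N**2 (Y(N) = N*(2*N) = 2*N**2)
B((-173 - 317)*(105 + 21), -52) - Y(538) = ((-173 - 317)*(105 + 21))*(-52) - 2*538**2 = -490*126*(-52) - 2*289444 = -61740*(-52) - 1*578888 = 3210480 - 578888 = 2631592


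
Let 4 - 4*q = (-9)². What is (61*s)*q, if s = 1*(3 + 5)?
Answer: -9394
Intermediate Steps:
q = -77/4 (q = 1 - ¼*(-9)² = 1 - ¼*81 = 1 - 81/4 = -77/4 ≈ -19.250)
s = 8 (s = 1*8 = 8)
(61*s)*q = (61*8)*(-77/4) = 488*(-77/4) = -9394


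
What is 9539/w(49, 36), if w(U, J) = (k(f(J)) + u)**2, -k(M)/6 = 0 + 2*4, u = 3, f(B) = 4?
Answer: 9539/2025 ≈ 4.7106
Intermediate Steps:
k(M) = -48 (k(M) = -6*(0 + 2*4) = -6*(0 + 8) = -6*8 = -48)
w(U, J) = 2025 (w(U, J) = (-48 + 3)**2 = (-45)**2 = 2025)
9539/w(49, 36) = 9539/2025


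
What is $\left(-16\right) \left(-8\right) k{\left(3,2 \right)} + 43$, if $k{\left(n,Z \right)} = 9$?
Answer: $1195$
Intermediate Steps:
$\left(-16\right) \left(-8\right) k{\left(3,2 \right)} + 43 = \left(-16\right) \left(-8\right) 9 + 43 = 128 \cdot 9 + 43 = 1152 + 43 = 1195$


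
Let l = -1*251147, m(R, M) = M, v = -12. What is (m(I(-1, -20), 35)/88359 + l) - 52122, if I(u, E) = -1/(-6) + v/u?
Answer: -26796545536/88359 ≈ -3.0327e+5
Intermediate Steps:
I(u, E) = ⅙ - 12/u (I(u, E) = -1/(-6) - 12/u = -1*(-⅙) - 12/u = ⅙ - 12/u)
l = -251147
(m(I(-1, -20), 35)/88359 + l) - 52122 = (35/88359 - 251147) - 52122 = -22191097738/88359 - 52122 = -26796545536/88359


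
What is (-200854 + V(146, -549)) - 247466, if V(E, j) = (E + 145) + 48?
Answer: -447981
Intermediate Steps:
V(E, j) = 193 + E (V(E, j) = (145 + E) + 48 = 193 + E)
(-200854 + V(146, -549)) - 247466 = (-200854 + (193 + 146)) - 247466 = (-200854 + 339) - 247466 = -200515 - 247466 = -447981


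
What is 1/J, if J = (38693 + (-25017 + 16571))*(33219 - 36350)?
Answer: -1/94703357 ≈ -1.0559e-8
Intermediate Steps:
J = -94703357 (J = (38693 - 8446)*(-3131) = 30247*(-3131) = -94703357)
1/J = 1/(-94703357) = -1/94703357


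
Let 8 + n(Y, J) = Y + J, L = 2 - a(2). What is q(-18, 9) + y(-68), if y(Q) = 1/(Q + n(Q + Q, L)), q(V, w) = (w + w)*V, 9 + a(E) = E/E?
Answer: -65449/202 ≈ -324.00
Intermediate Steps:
a(E) = -8 (a(E) = -9 + E/E = -9 + 1 = -8)
q(V, w) = 2*V*w (q(V, w) = (2*w)*V = 2*V*w)
L = 10 (L = 2 - 1*(-8) = 2 + 8 = 10)
n(Y, J) = -8 + J + Y (n(Y, J) = -8 + (Y + J) = -8 + (J + Y) = -8 + J + Y)
y(Q) = 1/(2 + 3*Q) (y(Q) = 1/(Q + (-8 + 10 + (Q + Q))) = 1/(Q + (-8 + 10 + 2*Q)) = 1/(Q + (2 + 2*Q)) = 1/(2 + 3*Q))
q(-18, 9) + y(-68) = 2*(-18)*9 + 1/(2 + 3*(-68)) = -324 + 1/(2 - 204) = -324 + 1/(-202) = -324 - 1/202 = -65449/202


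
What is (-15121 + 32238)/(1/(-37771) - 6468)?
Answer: -646526207/244302829 ≈ -2.6464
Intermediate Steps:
(-15121 + 32238)/(1/(-37771) - 6468) = 17117/(-1/37771 - 6468) = 17117/(-244302829/37771) = 17117*(-37771/244302829) = -646526207/244302829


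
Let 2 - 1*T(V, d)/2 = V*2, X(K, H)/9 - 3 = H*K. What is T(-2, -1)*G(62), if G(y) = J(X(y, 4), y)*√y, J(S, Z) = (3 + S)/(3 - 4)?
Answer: -27144*√62 ≈ -2.1373e+5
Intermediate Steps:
X(K, H) = 27 + 9*H*K (X(K, H) = 27 + 9*(H*K) = 27 + 9*H*K)
J(S, Z) = -3 - S (J(S, Z) = (3 + S)/(-1) = (3 + S)*(-1) = -3 - S)
T(V, d) = 4 - 4*V (T(V, d) = 4 - 2*V*2 = 4 - 4*V)
G(y) = √y*(-30 - 36*y) (G(y) = (-3 - (27 + 9*4*y))*√y = (-3 - (27 + 36*y))*√y = (-3 + (-27 - 36*y))*√y = (-30 - 36*y)*√y = √y*(-30 - 36*y))
T(-2, -1)*G(62) = (4 - 4*(-2))*(√62*(-30 - 36*62)) = (4 + 8)*(√62*(-30 - 2232)) = 12*(√62*(-2262)) = 12*(-2262*√62) = -27144*√62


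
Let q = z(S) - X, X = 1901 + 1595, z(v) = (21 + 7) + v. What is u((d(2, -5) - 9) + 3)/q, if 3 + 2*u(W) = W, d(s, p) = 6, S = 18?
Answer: 1/2300 ≈ 0.00043478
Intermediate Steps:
z(v) = 28 + v
u(W) = -3/2 + W/2
X = 3496
q = -3450 (q = (28 + 18) - 1*3496 = 46 - 3496 = -3450)
u((d(2, -5) - 9) + 3)/q = (-3/2 + ((6 - 9) + 3)/2)/(-3450) = (-3/2 + (-3 + 3)/2)*(-1/3450) = (-3/2 + (½)*0)*(-1/3450) = (-3/2 + 0)*(-1/3450) = -3/2*(-1/3450) = 1/2300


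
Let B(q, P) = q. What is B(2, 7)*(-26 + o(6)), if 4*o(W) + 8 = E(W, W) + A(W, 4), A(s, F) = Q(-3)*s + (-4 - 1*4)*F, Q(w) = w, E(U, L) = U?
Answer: -78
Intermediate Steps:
A(s, F) = -8*F - 3*s (A(s, F) = -3*s + (-4 - 1*4)*F = -3*s + (-4 - 4)*F = -3*s - 8*F = -8*F - 3*s)
o(W) = -10 - W/2 (o(W) = -2 + (W + (-8*4 - 3*W))/4 = -2 + (W + (-32 - 3*W))/4 = -2 + (-32 - 2*W)/4 = -2 + (-8 - W/2) = -10 - W/2)
B(2, 7)*(-26 + o(6)) = 2*(-26 + (-10 - ½*6)) = 2*(-26 + (-10 - 3)) = 2*(-26 - 13) = 2*(-39) = -78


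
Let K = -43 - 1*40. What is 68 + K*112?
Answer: -9228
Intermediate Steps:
K = -83 (K = -43 - 40 = -83)
68 + K*112 = 68 - 83*112 = 68 - 9296 = -9228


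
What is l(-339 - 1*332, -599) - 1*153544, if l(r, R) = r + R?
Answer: -154814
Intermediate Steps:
l(r, R) = R + r
l(-339 - 1*332, -599) - 1*153544 = (-599 + (-339 - 1*332)) - 1*153544 = (-599 + (-339 - 332)) - 153544 = (-599 - 671) - 153544 = -1270 - 153544 = -154814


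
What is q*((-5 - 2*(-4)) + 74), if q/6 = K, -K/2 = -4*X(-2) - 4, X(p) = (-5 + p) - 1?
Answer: -25872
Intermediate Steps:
X(p) = -6 + p
K = -56 (K = -2*(-4*(-6 - 2) - 4) = -2*(-4*(-8) - 4) = -2*(32 - 4) = -2*28 = -56)
q = -336 (q = 6*(-56) = -336)
q*((-5 - 2*(-4)) + 74) = -336*((-5 - 2*(-4)) + 74) = -336*((-5 + 8) + 74) = -336*(3 + 74) = -336*77 = -25872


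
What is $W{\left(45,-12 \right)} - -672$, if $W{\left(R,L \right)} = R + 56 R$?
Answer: $3237$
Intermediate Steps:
$W{\left(R,L \right)} = 57 R$
$W{\left(45,-12 \right)} - -672 = 57 \cdot 45 - -672 = 2565 + 672 = 3237$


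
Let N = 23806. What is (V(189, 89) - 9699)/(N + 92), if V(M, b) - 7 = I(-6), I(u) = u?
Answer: -4849/11949 ≈ -0.40581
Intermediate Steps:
V(M, b) = 1 (V(M, b) = 7 - 6 = 1)
(V(189, 89) - 9699)/(N + 92) = (1 - 9699)/(23806 + 92) = -9698/23898 = -9698*1/23898 = -4849/11949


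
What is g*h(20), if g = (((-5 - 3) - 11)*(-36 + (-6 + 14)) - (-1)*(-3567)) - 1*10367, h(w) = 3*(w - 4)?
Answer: -643296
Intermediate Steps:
h(w) = -12 + 3*w (h(w) = 3*(-4 + w) = -12 + 3*w)
g = -13402 (g = ((-8 - 11)*(-36 + 8) - 1*3567) - 10367 = (-19*(-28) - 3567) - 10367 = (532 - 3567) - 10367 = -3035 - 10367 = -13402)
g*h(20) = -13402*(-12 + 3*20) = -13402*(-12 + 60) = -13402*48 = -643296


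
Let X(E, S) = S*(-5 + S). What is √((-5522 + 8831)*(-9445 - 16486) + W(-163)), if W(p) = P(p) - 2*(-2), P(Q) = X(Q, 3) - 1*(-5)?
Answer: 6*I*√2383491 ≈ 9263.1*I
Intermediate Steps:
P(Q) = -1 (P(Q) = 3*(-5 + 3) - 1*(-5) = 3*(-2) + 5 = -6 + 5 = -1)
W(p) = 3 (W(p) = -1 - 2*(-2) = -1 + 4 = 3)
√((-5522 + 8831)*(-9445 - 16486) + W(-163)) = √((-5522 + 8831)*(-9445 - 16486) + 3) = √(3309*(-25931) + 3) = √(-85805679 + 3) = √(-85805676) = 6*I*√2383491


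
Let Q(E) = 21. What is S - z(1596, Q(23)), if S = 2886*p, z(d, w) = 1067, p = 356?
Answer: 1026349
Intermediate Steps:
S = 1027416 (S = 2886*356 = 1027416)
S - z(1596, Q(23)) = 1027416 - 1*1067 = 1027416 - 1067 = 1026349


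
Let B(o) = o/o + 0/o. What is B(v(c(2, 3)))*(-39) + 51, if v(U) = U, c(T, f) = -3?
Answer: 12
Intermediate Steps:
B(o) = 1 (B(o) = 1 + 0 = 1)
B(v(c(2, 3)))*(-39) + 51 = 1*(-39) + 51 = -39 + 51 = 12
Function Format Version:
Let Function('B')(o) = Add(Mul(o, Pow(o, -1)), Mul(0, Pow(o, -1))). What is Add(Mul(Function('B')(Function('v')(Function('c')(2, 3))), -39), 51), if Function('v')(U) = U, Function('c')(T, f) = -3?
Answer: 12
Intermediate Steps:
Function('B')(o) = 1 (Function('B')(o) = Add(1, 0) = 1)
Add(Mul(Function('B')(Function('v')(Function('c')(2, 3))), -39), 51) = Add(Mul(1, -39), 51) = Add(-39, 51) = 12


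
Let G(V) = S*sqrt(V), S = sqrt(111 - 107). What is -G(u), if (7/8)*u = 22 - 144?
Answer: -8*I*sqrt(427)/7 ≈ -23.616*I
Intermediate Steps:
S = 2 (S = sqrt(4) = 2)
u = -976/7 (u = 8*(22 - 144)/7 = (8/7)*(-122) = -976/7 ≈ -139.43)
G(V) = 2*sqrt(V)
-G(u) = -2*sqrt(-976/7) = -2*4*I*sqrt(427)/7 = -8*I*sqrt(427)/7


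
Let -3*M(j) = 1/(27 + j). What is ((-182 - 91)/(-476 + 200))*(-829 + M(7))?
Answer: -7694869/9384 ≈ -820.00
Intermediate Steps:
M(j) = -1/(3*(27 + j))
((-182 - 91)/(-476 + 200))*(-829 + M(7)) = ((-182 - 91)/(-476 + 200))*(-829 - 1/(81 + 3*7)) = (-273/(-276))*(-829 - 1/(81 + 21)) = (-273*(-1/276))*(-829 - 1/102) = 91*(-829 - 1*1/102)/92 = 91*(-829 - 1/102)/92 = (91/92)*(-84559/102) = -7694869/9384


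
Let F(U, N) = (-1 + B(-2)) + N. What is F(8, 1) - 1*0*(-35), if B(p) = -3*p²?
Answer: -12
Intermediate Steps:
F(U, N) = -13 + N (F(U, N) = (-1 - 3*(-2)²) + N = (-1 - 3*4) + N = (-1 - 12) + N = -13 + N)
F(8, 1) - 1*0*(-35) = (-13 + 1) - 1*0*(-35) = -12 + 0*(-35) = -12 + 0 = -12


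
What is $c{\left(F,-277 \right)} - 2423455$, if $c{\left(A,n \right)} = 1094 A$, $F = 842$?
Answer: $-1502307$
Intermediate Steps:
$c{\left(F,-277 \right)} - 2423455 = 1094 \cdot 842 - 2423455 = 921148 - 2423455 = -1502307$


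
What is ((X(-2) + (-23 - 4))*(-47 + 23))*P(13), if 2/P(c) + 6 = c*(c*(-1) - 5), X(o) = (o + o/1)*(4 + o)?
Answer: -7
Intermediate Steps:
X(o) = 2*o*(4 + o) (X(o) = (o + o*1)*(4 + o) = (o + o)*(4 + o) = (2*o)*(4 + o) = 2*o*(4 + o))
P(c) = 2/(-6 + c*(-5 - c)) (P(c) = 2/(-6 + c*(c*(-1) - 5)) = 2/(-6 + c*(-c - 5)) = 2/(-6 + c*(-5 - c)))
((X(-2) + (-23 - 4))*(-47 + 23))*P(13) = ((2*(-2)*(4 - 2) + (-23 - 4))*(-47 + 23))*(-2/(6 + 13² + 5*13)) = ((2*(-2)*2 - 27)*(-24))*(-2/(6 + 169 + 65)) = ((-8 - 27)*(-24))*(-2/240) = (-35*(-24))*(-2*1/240) = 840*(-1/120) = -7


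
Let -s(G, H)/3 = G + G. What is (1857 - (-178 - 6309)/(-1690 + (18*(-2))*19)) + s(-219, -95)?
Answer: 7521467/2374 ≈ 3168.3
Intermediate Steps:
s(G, H) = -6*G (s(G, H) = -3*(G + G) = -6*G)
(1857 - (-178 - 6309)/(-1690 + (18*(-2))*19)) + s(-219, -95) = (1857 - (-178 - 6309)/(-1690 + (18*(-2))*19)) - 6*(-219) = (1857 - (-6487)/(-1690 - 36*19)) + 1314 = (1857 - (-6487)/(-1690 - 684)) + 1314 = (1857 - (-6487)/(-2374)) + 1314 = (1857 - (-6487)*(-1)/2374) + 1314 = (1857 - 1*6487/2374) + 1314 = (1857 - 6487/2374) + 1314 = 4402031/2374 + 1314 = 7521467/2374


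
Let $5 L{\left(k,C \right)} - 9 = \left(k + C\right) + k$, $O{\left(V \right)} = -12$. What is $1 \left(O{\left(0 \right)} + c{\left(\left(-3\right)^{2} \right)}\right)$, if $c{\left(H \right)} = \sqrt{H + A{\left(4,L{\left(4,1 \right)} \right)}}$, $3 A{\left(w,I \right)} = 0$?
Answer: $-9$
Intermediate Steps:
$L{\left(k,C \right)} = \frac{9}{5} + \frac{C}{5} + \frac{2 k}{5}$ ($L{\left(k,C \right)} = \frac{9}{5} + \frac{\left(k + C\right) + k}{5} = \frac{9}{5} + \frac{\left(C + k\right) + k}{5} = \frac{9}{5} + \frac{C + 2 k}{5} = \frac{9}{5} + \left(\frac{C}{5} + \frac{2 k}{5}\right) = \frac{9}{5} + \frac{C}{5} + \frac{2 k}{5}$)
$A{\left(w,I \right)} = 0$ ($A{\left(w,I \right)} = \frac{1}{3} \cdot 0 = 0$)
$c{\left(H \right)} = \sqrt{H}$ ($c{\left(H \right)} = \sqrt{H + 0} = \sqrt{H}$)
$1 \left(O{\left(0 \right)} + c{\left(\left(-3\right)^{2} \right)}\right) = 1 \left(-12 + \sqrt{\left(-3\right)^{2}}\right) = 1 \left(-12 + \sqrt{9}\right) = 1 \left(-12 + 3\right) = 1 \left(-9\right) = -9$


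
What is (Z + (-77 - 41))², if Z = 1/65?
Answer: 58813561/4225 ≈ 13920.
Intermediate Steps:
Z = 1/65 ≈ 0.015385
(Z + (-77 - 41))² = (1/65 + (-77 - 41))² = (1/65 - 118)² = (-7669/65)² = 58813561/4225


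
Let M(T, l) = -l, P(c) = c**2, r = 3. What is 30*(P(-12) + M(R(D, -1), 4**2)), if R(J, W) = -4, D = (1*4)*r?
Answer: 3840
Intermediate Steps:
D = 12 (D = (1*4)*3 = 4*3 = 12)
30*(P(-12) + M(R(D, -1), 4**2)) = 30*((-12)**2 - 1*4**2) = 30*(144 - 1*16) = 30*(144 - 16) = 30*128 = 3840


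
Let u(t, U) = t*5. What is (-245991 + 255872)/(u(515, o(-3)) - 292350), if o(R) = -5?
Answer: -9881/289775 ≈ -0.034099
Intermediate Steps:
u(t, U) = 5*t
(-245991 + 255872)/(u(515, o(-3)) - 292350) = (-245991 + 255872)/(5*515 - 292350) = 9881/(2575 - 292350) = 9881/(-289775) = 9881*(-1/289775) = -9881/289775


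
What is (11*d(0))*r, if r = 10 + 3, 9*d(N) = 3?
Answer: 143/3 ≈ 47.667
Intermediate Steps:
d(N) = ⅓ (d(N) = (⅑)*3 = ⅓)
r = 13
(11*d(0))*r = (11*(⅓))*13 = (11/3)*13 = 143/3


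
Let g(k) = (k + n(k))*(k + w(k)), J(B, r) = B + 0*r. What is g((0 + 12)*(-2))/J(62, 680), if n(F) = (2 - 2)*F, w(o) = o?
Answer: 576/31 ≈ 18.581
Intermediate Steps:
n(F) = 0 (n(F) = 0*F = 0)
J(B, r) = B (J(B, r) = B + 0 = B)
g(k) = 2*k² (g(k) = (k + 0)*(k + k) = k*(2*k) = 2*k²)
g((0 + 12)*(-2))/J(62, 680) = (2*((0 + 12)*(-2))²)/62 = (2*(12*(-2))²)*(1/62) = (2*(-24)²)*(1/62) = (2*576)*(1/62) = 1152*(1/62) = 576/31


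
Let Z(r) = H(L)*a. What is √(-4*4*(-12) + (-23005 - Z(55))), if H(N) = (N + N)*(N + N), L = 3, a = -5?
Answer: I*√22633 ≈ 150.44*I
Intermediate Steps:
H(N) = 4*N² (H(N) = (2*N)*(2*N) = 4*N²)
Z(r) = -180 (Z(r) = (4*3²)*(-5) = (4*9)*(-5) = 36*(-5) = -180)
√(-4*4*(-12) + (-23005 - Z(55))) = √(-4*4*(-12) + (-23005 - 1*(-180))) = √(-16*(-12) + (-23005 + 180)) = √(192 - 22825) = √(-22633) = I*√22633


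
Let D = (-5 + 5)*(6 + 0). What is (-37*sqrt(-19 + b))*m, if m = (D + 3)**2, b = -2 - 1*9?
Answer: -333*I*sqrt(30) ≈ -1823.9*I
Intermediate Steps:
D = 0 (D = 0*6 = 0)
b = -11 (b = -2 - 9 = -11)
m = 9 (m = (0 + 3)**2 = 3**2 = 9)
(-37*sqrt(-19 + b))*m = -37*sqrt(-19 - 11)*9 = -37*I*sqrt(30)*9 = -333*I*sqrt(30)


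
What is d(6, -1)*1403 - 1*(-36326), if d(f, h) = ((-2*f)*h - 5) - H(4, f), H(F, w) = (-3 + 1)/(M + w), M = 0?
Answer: 139844/3 ≈ 46615.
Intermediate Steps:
H(F, w) = -2/w (H(F, w) = (-3 + 1)/(0 + w) = -2/w)
d(f, h) = -5 + 2/f - 2*f*h (d(f, h) = ((-2*f)*h - 5) - (-2)/f = (-2*f*h - 5) + 2/f = (-5 - 2*f*h) + 2/f = -5 + 2/f - 2*f*h)
d(6, -1)*1403 - 1*(-36326) = (-5 + 2/6 - 2*6*(-1))*1403 - 1*(-36326) = (-5 + 2*(⅙) + 12)*1403 + 36326 = (-5 + ⅓ + 12)*1403 + 36326 = (22/3)*1403 + 36326 = 30866/3 + 36326 = 139844/3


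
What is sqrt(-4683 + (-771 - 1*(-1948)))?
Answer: I*sqrt(3506) ≈ 59.211*I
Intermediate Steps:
sqrt(-4683 + (-771 - 1*(-1948))) = sqrt(-4683 + (-771 + 1948)) = sqrt(-4683 + 1177) = sqrt(-3506) = I*sqrt(3506)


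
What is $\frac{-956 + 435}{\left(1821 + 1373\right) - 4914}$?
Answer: $\frac{521}{1720} \approx 0.30291$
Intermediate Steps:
$\frac{-956 + 435}{\left(1821 + 1373\right) - 4914} = - \frac{521}{3194 - 4914} = - \frac{521}{-1720} = \left(-521\right) \left(- \frac{1}{1720}\right) = \frac{521}{1720}$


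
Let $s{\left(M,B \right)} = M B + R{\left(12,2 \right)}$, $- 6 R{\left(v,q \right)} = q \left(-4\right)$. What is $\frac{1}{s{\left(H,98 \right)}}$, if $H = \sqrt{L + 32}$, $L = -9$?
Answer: $- \frac{3}{497003} + \frac{441 \sqrt{23}}{994006} \approx 0.0021217$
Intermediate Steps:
$H = \sqrt{23}$ ($H = \sqrt{-9 + 32} = \sqrt{23} \approx 4.7958$)
$R{\left(v,q \right)} = \frac{2 q}{3}$ ($R{\left(v,q \right)} = - \frac{q \left(-4\right)}{6} = - \frac{\left(-4\right) q}{6} = \frac{2 q}{3}$)
$s{\left(M,B \right)} = \frac{4}{3} + B M$ ($s{\left(M,B \right)} = M B + \frac{2}{3} \cdot 2 = B M + \frac{4}{3} = \frac{4}{3} + B M$)
$\frac{1}{s{\left(H,98 \right)}} = \frac{1}{\frac{4}{3} + 98 \sqrt{23}}$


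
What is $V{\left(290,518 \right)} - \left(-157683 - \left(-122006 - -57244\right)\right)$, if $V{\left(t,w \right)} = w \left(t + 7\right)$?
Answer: $246767$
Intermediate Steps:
$V{\left(t,w \right)} = w \left(7 + t\right)$
$V{\left(290,518 \right)} - \left(-157683 - \left(-122006 - -57244\right)\right) = 518 \left(7 + 290\right) - \left(-157683 - \left(-122006 - -57244\right)\right) = 518 \cdot 297 - \left(-157683 - \left(-122006 + 57244\right)\right) = 153846 - \left(-157683 - -64762\right) = 153846 - \left(-157683 + 64762\right) = 153846 - -92921 = 153846 + 92921 = 246767$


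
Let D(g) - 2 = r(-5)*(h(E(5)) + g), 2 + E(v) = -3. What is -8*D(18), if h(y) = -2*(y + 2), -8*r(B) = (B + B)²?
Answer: 2384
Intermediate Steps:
E(v) = -5 (E(v) = -2 - 3 = -5)
r(B) = -B²/2 (r(B) = -(B + B)²/8 = -4*B²/8 = -B²/2)
h(y) = -4 - 2*y (h(y) = -2*(2 + y) = -4 - 2*y)
D(g) = -73 - 25*g/2 (D(g) = 2 + (-½*(-5)²)*((-4 - 2*(-5)) + g) = 2 + (-½*25)*((-4 + 10) + g) = 2 - 25*(6 + g)/2 = 2 + (-75 - 25*g/2) = -73 - 25*g/2)
-8*D(18) = -8*(-73 - 25/2*18) = -8*(-73 - 225) = -8*(-298) = 2384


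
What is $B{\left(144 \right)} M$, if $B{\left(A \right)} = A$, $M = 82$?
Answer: $11808$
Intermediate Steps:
$B{\left(144 \right)} M = 144 \cdot 82 = 11808$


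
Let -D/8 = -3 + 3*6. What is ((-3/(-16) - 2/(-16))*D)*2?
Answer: -75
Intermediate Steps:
D = -120 (D = -8*(-3 + 3*6) = -8*(-3 + 18) = -8*15 = -120)
((-3/(-16) - 2/(-16))*D)*2 = ((-3/(-16) - 2/(-16))*(-120))*2 = ((-3*(-1/16) - 2*(-1/16))*(-120))*2 = ((3/16 + ⅛)*(-120))*2 = ((5/16)*(-120))*2 = -75/2*2 = -75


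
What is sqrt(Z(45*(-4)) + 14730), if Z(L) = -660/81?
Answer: sqrt(1192470)/9 ≈ 121.33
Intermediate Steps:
Z(L) = -220/27 (Z(L) = -660*1/81 = -220/27)
sqrt(Z(45*(-4)) + 14730) = sqrt(-220/27 + 14730) = sqrt(397490/27) = sqrt(1192470)/9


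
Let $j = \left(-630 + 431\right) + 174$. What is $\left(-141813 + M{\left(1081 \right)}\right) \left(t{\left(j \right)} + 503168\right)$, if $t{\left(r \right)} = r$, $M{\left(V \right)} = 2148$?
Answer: $-70271467095$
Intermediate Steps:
$j = -25$ ($j = -199 + 174 = -25$)
$\left(-141813 + M{\left(1081 \right)}\right) \left(t{\left(j \right)} + 503168\right) = \left(-141813 + 2148\right) \left(-25 + 503168\right) = \left(-139665\right) 503143 = -70271467095$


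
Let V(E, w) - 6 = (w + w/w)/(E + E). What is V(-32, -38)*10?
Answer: 2105/32 ≈ 65.781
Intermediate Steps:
V(E, w) = 6 + (1 + w)/(2*E) (V(E, w) = 6 + (w + w/w)/(E + E) = 6 + (w + 1)/((2*E)) = 6 + (1 + w)*(1/(2*E)) = 6 + (1 + w)/(2*E))
V(-32, -38)*10 = ((½)*(1 - 38 + 12*(-32))/(-32))*10 = ((½)*(-1/32)*(1 - 38 - 384))*10 = ((½)*(-1/32)*(-421))*10 = (421/64)*10 = 2105/32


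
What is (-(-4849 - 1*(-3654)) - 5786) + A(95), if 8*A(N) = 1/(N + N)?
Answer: -6978319/1520 ≈ -4591.0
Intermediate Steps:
A(N) = 1/(16*N) (A(N) = 1/(8*(N + N)) = 1/(8*((2*N))) = (1/(2*N))/8 = 1/(16*N))
(-(-4849 - 1*(-3654)) - 5786) + A(95) = (-(-4849 - 1*(-3654)) - 5786) + (1/16)/95 = (-(-4849 + 3654) - 5786) + (1/16)*(1/95) = (-1*(-1195) - 5786) + 1/1520 = (1195 - 5786) + 1/1520 = -4591 + 1/1520 = -6978319/1520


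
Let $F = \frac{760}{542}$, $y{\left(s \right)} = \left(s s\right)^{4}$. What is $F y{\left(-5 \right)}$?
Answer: $\frac{148437500}{271} \approx 5.4774 \cdot 10^{5}$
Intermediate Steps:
$y{\left(s \right)} = s^{8}$ ($y{\left(s \right)} = \left(s^{2}\right)^{4} = s^{8}$)
$F = \frac{380}{271}$ ($F = 760 \cdot \frac{1}{542} = \frac{380}{271} \approx 1.4022$)
$F y{\left(-5 \right)} = \frac{380 \left(-5\right)^{8}}{271} = \frac{380}{271} \cdot 390625 = \frac{148437500}{271}$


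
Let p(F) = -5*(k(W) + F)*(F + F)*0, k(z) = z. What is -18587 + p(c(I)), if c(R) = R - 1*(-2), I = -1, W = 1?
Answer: -18587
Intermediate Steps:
c(R) = 2 + R (c(R) = R + 2 = 2 + R)
p(F) = 0 (p(F) = -5*(1 + F)*(F + F)*0 = -5*(1 + F)*2*F*0 = -10*F*(1 + F)*0 = 0)
-18587 + p(c(I)) = -18587 + 0 = -18587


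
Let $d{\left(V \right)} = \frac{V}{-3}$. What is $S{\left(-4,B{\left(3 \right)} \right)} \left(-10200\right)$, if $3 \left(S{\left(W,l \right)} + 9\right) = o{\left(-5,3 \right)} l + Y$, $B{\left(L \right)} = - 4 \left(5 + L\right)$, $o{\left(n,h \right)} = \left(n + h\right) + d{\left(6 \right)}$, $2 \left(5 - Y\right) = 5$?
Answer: $-351900$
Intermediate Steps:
$d{\left(V \right)} = - \frac{V}{3}$ ($d{\left(V \right)} = V \left(- \frac{1}{3}\right) = - \frac{V}{3}$)
$Y = \frac{5}{2}$ ($Y = 5 - \frac{5}{2} = \frac{5}{2} \approx 2.5$)
$o{\left(n,h \right)} = -2 + h + n$ ($o{\left(n,h \right)} = \left(n + h\right) - 2 = \left(h + n\right) - 2 = -2 + h + n$)
$B{\left(L \right)} = -20 - 4 L$
$S{\left(W,l \right)} = - \frac{49}{6} - \frac{4 l}{3}$ ($S{\left(W,l \right)} = -9 + \frac{\left(-2 + 3 - 5\right) l + \frac{5}{2}}{3} = -9 + \frac{- 4 l + \frac{5}{2}}{3} = -9 + \frac{\frac{5}{2} - 4 l}{3} = -9 - \left(- \frac{5}{6} + \frac{4 l}{3}\right) = - \frac{49}{6} - \frac{4 l}{3}$)
$S{\left(-4,B{\left(3 \right)} \right)} \left(-10200\right) = \left(- \frac{49}{6} - \frac{4 \left(-20 - 12\right)}{3}\right) \left(-10200\right) = \left(- \frac{49}{6} - - \frac{128}{3}\right) \left(-10200\right) = \left(- \frac{49}{6} + \frac{128}{3}\right) \left(-10200\right) = \frac{69}{2} \left(-10200\right) = -351900$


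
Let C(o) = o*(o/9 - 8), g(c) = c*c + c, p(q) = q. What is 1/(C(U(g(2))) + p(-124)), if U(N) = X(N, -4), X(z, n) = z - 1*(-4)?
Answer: -9/1736 ≈ -0.0051843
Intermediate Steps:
X(z, n) = 4 + z (X(z, n) = z + 4 = 4 + z)
g(c) = c + c² (g(c) = c² + c = c + c²)
U(N) = 4 + N
C(o) = o*(-8 + o/9) (C(o) = o*(o*(⅑) - 8) = o*(o/9 - 8) = o*(-8 + o/9))
1/(C(U(g(2))) + p(-124)) = 1/((4 + 2*(1 + 2))*(-72 + (4 + 2*(1 + 2)))/9 - 124) = 1/((4 + 2*3)*(-72 + (4 + 2*3))/9 - 124) = 1/((4 + 6)*(-72 + (4 + 6))/9 - 124) = 1/((⅑)*10*(-72 + 10) - 124) = 1/((⅑)*10*(-62) - 124) = 1/(-620/9 - 124) = 1/(-1736/9) = -9/1736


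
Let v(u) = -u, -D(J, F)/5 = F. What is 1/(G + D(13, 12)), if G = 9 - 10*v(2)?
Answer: -1/31 ≈ -0.032258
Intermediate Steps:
D(J, F) = -5*F
G = 29 (G = 9 - (-10)*2 = 9 - 10*(-2) = 9 + 20 = 29)
1/(G + D(13, 12)) = 1/(29 - 5*12) = 1/(29 - 60) = 1/(-31) = -1/31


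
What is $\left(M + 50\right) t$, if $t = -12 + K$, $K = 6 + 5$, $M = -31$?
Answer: $-19$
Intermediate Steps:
$K = 11$
$t = -1$ ($t = -12 + 11 = -1$)
$\left(M + 50\right) t = \left(-31 + 50\right) \left(-1\right) = 19 \left(-1\right) = -19$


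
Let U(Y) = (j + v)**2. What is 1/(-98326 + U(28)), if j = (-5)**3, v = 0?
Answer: -1/82701 ≈ -1.2092e-5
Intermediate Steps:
j = -125
U(Y) = 15625 (U(Y) = (-125 + 0)**2 = (-125)**2 = 15625)
1/(-98326 + U(28)) = 1/(-98326 + 15625) = 1/(-82701) = -1/82701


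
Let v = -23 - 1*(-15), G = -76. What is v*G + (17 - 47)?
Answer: 578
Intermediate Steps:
v = -8 (v = -23 + 15 = -8)
v*G + (17 - 47) = -8*(-76) + (17 - 47) = 608 - 30 = 578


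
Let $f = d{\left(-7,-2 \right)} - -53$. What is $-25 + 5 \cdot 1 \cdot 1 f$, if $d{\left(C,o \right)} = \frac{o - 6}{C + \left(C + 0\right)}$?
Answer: $\frac{1700}{7} \approx 242.86$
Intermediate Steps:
$d{\left(C,o \right)} = \frac{-6 + o}{2 C}$ ($d{\left(C,o \right)} = \frac{-6 + o}{C + C} = \frac{-6 + o}{2 C}$)
$f = \frac{375}{7}$ ($f = \frac{-6 - 2}{2 \left(-7\right)} - -53 = \frac{1}{2} \left(- \frac{1}{7}\right) \left(-8\right) + 53 = \frac{4}{7} + 53 = \frac{375}{7} \approx 53.571$)
$-25 + 5 \cdot 1 \cdot 1 f = -25 + 5 \cdot 1 \cdot 1 \cdot \frac{375}{7} = -25 + 5 \cdot 1 \cdot \frac{375}{7} = -25 + 5 \cdot \frac{375}{7} = -25 + \frac{1875}{7} = \frac{1700}{7}$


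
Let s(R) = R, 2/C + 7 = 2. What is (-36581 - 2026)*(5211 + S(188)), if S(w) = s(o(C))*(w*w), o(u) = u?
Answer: 1723146231/5 ≈ 3.4463e+8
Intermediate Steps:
C = -⅖ (C = 2/(-7 + 2) = 2/(-5) = 2*(-⅕) = -⅖ ≈ -0.40000)
S(w) = -2*w²/5 (S(w) = -2*w*w/5 = -2*w²/5)
(-36581 - 2026)*(5211 + S(188)) = (-36581 - 2026)*(5211 - ⅖*188²) = -38607*(5211 - ⅖*35344) = -38607*(5211 - 70688/5) = -38607*(-44633/5) = 1723146231/5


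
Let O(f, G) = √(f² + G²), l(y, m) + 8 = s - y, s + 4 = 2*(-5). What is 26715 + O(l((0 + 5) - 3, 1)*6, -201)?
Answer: 26715 + 3*√6793 ≈ 26962.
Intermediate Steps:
s = -14 (s = -4 + 2*(-5) = -4 - 10 = -14)
l(y, m) = -22 - y (l(y, m) = -8 + (-14 - y) = -22 - y)
O(f, G) = √(G² + f²)
26715 + O(l((0 + 5) - 3, 1)*6, -201) = 26715 + √((-201)² + ((-22 - ((0 + 5) - 3))*6)²) = 26715 + √(40401 + ((-22 - (5 - 3))*6)²) = 26715 + √(40401 + ((-22 - 1*2)*6)²) = 26715 + √(40401 + ((-22 - 2)*6)²) = 26715 + √(40401 + (-24*6)²) = 26715 + √(40401 + (-144)²) = 26715 + √(40401 + 20736) = 26715 + √61137 = 26715 + 3*√6793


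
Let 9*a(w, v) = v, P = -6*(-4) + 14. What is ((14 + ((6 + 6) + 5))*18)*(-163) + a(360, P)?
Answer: -818548/9 ≈ -90950.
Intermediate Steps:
P = 38 (P = 24 + 14 = 38)
a(w, v) = v/9
((14 + ((6 + 6) + 5))*18)*(-163) + a(360, P) = ((14 + ((6 + 6) + 5))*18)*(-163) + (1/9)*38 = ((14 + (12 + 5))*18)*(-163) + 38/9 = ((14 + 17)*18)*(-163) + 38/9 = (31*18)*(-163) + 38/9 = 558*(-163) + 38/9 = -90954 + 38/9 = -818548/9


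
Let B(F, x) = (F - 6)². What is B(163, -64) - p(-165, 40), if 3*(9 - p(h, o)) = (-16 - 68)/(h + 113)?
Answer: 320327/13 ≈ 24641.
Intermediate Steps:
B(F, x) = (-6 + F)²
p(h, o) = 9 + 28/(113 + h) (p(h, o) = 9 - (-16 - 68)/(3*(h + 113)) = 9 - (-28)/(113 + h) = 9 + 28/(113 + h))
B(163, -64) - p(-165, 40) = (-6 + 163)² - (1045 + 9*(-165))/(113 - 165) = 157² - (1045 - 1485)/(-52) = 24649 - (-1)*(-440)/52 = 24649 - 1*110/13 = 24649 - 110/13 = 320327/13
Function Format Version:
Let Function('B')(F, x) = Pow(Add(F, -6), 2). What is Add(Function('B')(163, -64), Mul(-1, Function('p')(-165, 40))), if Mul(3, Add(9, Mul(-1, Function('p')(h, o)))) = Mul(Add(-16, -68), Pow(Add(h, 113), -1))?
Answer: Rational(320327, 13) ≈ 24641.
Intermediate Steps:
Function('B')(F, x) = Pow(Add(-6, F), 2)
Function('p')(h, o) = Add(9, Mul(28, Pow(Add(113, h), -1))) (Function('p')(h, o) = Add(9, Mul(Rational(-1, 3), Mul(Add(-16, -68), Pow(Add(h, 113), -1)))) = Add(9, Mul(Rational(-1, 3), Mul(-84, Pow(Add(113, h), -1)))) = Add(9, Mul(28, Pow(Add(113, h), -1))))
Add(Function('B')(163, -64), Mul(-1, Function('p')(-165, 40))) = Add(Pow(Add(-6, 163), 2), Mul(-1, Mul(Pow(Add(113, -165), -1), Add(1045, Mul(9, -165))))) = Add(Pow(157, 2), Mul(-1, Mul(Pow(-52, -1), Add(1045, -1485)))) = Add(24649, Mul(-1, Mul(Rational(-1, 52), -440))) = Add(24649, Mul(-1, Rational(110, 13))) = Add(24649, Rational(-110, 13)) = Rational(320327, 13)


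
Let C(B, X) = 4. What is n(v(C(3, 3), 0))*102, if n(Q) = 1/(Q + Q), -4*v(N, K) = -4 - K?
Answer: 51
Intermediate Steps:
v(N, K) = 1 + K/4 (v(N, K) = -(-4 - K)/4 = 1 + K/4)
n(Q) = 1/(2*Q)
n(v(C(3, 3), 0))*102 = (1/(2*(1 + (¼)*0)))*102 = (1/(2*(1 + 0)))*102 = ((½)/1)*102 = ((½)*1)*102 = (½)*102 = 51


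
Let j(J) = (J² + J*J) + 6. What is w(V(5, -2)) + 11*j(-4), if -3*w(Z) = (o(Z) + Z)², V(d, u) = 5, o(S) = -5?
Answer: 418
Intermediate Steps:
j(J) = 6 + 2*J² (j(J) = (J² + J²) + 6 = 2*J² + 6 = 6 + 2*J²)
w(Z) = -(-5 + Z)²/3
w(V(5, -2)) + 11*j(-4) = -(-5 + 5)²/3 + 11*(6 + 2*(-4)²) = -⅓*0² + 11*(6 + 2*16) = -⅓*0 + 11*(6 + 32) = 0 + 11*38 = 0 + 418 = 418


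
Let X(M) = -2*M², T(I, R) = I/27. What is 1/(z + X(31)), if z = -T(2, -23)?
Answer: -27/51896 ≈ -0.00052027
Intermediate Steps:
T(I, R) = I/27 (T(I, R) = I*(1/27) = I/27)
z = -2/27 ≈ -0.074074
1/(z + X(31)) = 1/(-2/27 - 2*31²) = 1/(-2/27 - 2*961) = 1/(-2/27 - 1922) = 1/(-51896/27) = -27/51896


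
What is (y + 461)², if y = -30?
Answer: 185761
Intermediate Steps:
(y + 461)² = (-30 + 461)² = 431² = 185761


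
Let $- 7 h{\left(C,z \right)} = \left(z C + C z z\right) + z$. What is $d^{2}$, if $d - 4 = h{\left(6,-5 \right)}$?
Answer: $\frac{7569}{49} \approx 154.47$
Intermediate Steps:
$h{\left(C,z \right)} = - \frac{z}{7} - \frac{C z}{7} - \frac{C z^{2}}{7}$ ($h{\left(C,z \right)} = - \frac{\left(z C + C z z\right) + z}{7} = - \frac{\left(C z + C z^{2}\right) + z}{7} = - \frac{z + C z + C z^{2}}{7} = - \frac{z}{7} - \frac{C z}{7} - \frac{C z^{2}}{7}$)
$d = - \frac{87}{7}$ ($d = 4 - - \frac{5 \left(1 + 6 + 6 \left(-5\right)\right)}{7} = 4 - - \frac{5 \left(1 + 6 - 30\right)}{7} = 4 - \left(- \frac{5}{7}\right) \left(-23\right) = 4 - \frac{115}{7} = - \frac{87}{7} \approx -12.429$)
$d^{2} = \left(- \frac{87}{7}\right)^{2} = \frac{7569}{49}$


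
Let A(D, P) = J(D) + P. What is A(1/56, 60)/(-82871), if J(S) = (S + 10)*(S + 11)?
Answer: -534297/259883456 ≈ -0.0020559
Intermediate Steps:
J(S) = (10 + S)*(11 + S)
A(D, P) = 110 + P + D**2 + 21*D (A(D, P) = (110 + D**2 + 21*D) + P = 110 + P + D**2 + 21*D)
A(1/56, 60)/(-82871) = (110 + 60 + (1/56)**2 + 21/56)/(-82871) = (110 + 60 + (1/56)**2 + 21*(1/56))*(-1/82871) = (110 + 60 + 1/3136 + 3/8)*(-1/82871) = (534297/3136)*(-1/82871) = -534297/259883456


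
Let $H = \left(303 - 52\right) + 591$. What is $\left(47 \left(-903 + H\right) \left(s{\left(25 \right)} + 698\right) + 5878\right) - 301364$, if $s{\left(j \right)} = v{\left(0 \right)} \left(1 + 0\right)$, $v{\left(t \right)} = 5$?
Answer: $-2310987$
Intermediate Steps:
$H = 842$ ($H = 251 + 591 = 842$)
$s{\left(j \right)} = 5$ ($s{\left(j \right)} = 5 \left(1 + 0\right) = 5 \cdot 1 = 5$)
$\left(47 \left(-903 + H\right) \left(s{\left(25 \right)} + 698\right) + 5878\right) - 301364 = \left(47 \left(-903 + 842\right) \left(5 + 698\right) + 5878\right) - 301364 = \left(47 \left(\left(-61\right) 703\right) + 5878\right) - 301364 = \left(47 \left(-42883\right) + 5878\right) - 301364 = \left(-2015501 + 5878\right) - 301364 = -2009623 - 301364 = -2310987$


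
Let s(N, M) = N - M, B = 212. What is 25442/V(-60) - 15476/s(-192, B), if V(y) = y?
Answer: -1168751/3030 ≈ -385.73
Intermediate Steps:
25442/V(-60) - 15476/s(-192, B) = 25442/(-60) - 15476/(-192 - 1*212) = 25442*(-1/60) - 15476/(-192 - 212) = -12721/30 - 15476/(-404) = -12721/30 - 15476*(-1/404) = -12721/30 + 3869/101 = -1168751/3030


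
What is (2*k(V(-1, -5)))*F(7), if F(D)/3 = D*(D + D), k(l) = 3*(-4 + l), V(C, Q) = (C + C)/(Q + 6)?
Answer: -10584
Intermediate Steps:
V(C, Q) = 2*C/(6 + Q) (V(C, Q) = (2*C)/(6 + Q) = 2*C/(6 + Q))
k(l) = -12 + 3*l
F(D) = 6*D**2 (F(D) = 3*(D*(D + D)) = 3*(D*(2*D)) = 3*(2*D**2) = 6*D**2)
(2*k(V(-1, -5)))*F(7) = (2*(-12 + 3*(2*(-1)/(6 - 5))))*(6*7**2) = (2*(-12 + 3*(2*(-1)/1)))*(6*49) = (2*(-12 + 3*(2*(-1)*1)))*294 = (2*(-12 + 3*(-2)))*294 = (2*(-12 - 6))*294 = (2*(-18))*294 = -36*294 = -10584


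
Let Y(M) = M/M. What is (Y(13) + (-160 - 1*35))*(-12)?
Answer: 2328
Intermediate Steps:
Y(M) = 1
(Y(13) + (-160 - 1*35))*(-12) = (1 + (-160 - 1*35))*(-12) = (1 + (-160 - 35))*(-12) = (1 - 195)*(-12) = -194*(-12) = 2328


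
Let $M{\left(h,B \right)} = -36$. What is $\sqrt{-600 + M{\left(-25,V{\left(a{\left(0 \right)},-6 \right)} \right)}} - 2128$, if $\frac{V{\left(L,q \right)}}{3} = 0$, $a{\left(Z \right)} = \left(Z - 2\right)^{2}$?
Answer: $-2128 + 2 i \sqrt{159} \approx -2128.0 + 25.219 i$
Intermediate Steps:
$a{\left(Z \right)} = \left(-2 + Z\right)^{2}$
$V{\left(L,q \right)} = 0$ ($V{\left(L,q \right)} = 3 \cdot 0 = 0$)
$\sqrt{-600 + M{\left(-25,V{\left(a{\left(0 \right)},-6 \right)} \right)}} - 2128 = \sqrt{-600 - 36} - 2128 = \sqrt{-636} - 2128 = 2 i \sqrt{159} - 2128 = -2128 + 2 i \sqrt{159}$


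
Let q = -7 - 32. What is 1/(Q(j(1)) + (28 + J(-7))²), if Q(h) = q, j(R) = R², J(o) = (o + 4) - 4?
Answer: 1/402 ≈ 0.0024876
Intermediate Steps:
J(o) = o (J(o) = (4 + o) - 4 = o)
q = -39
Q(h) = -39
1/(Q(j(1)) + (28 + J(-7))²) = 1/(-39 + (28 - 7)²) = 1/(-39 + 21²) = 1/(-39 + 441) = 1/402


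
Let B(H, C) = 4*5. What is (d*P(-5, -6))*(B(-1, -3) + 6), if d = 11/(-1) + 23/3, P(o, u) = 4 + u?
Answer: 520/3 ≈ 173.33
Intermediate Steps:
B(H, C) = 20
d = -10/3 (d = 11*(-1) + 23*(⅓) = -11 + 23/3 = -10/3 ≈ -3.3333)
(d*P(-5, -6))*(B(-1, -3) + 6) = (-10*(4 - 6)/3)*(20 + 6) = -10/3*(-2)*26 = (20/3)*26 = 520/3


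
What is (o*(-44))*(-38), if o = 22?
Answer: 36784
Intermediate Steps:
(o*(-44))*(-38) = (22*(-44))*(-38) = -968*(-38) = 36784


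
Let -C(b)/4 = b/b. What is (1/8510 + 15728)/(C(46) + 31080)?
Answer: 133845281/264456760 ≈ 0.50611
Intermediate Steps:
C(b) = -4 (C(b) = -4*b/b = -4*1 = -4)
(1/8510 + 15728)/(C(46) + 31080) = (1/8510 + 15728)/(-4 + 31080) = (1/8510 + 15728)/31076 = (133845281/8510)*(1/31076) = 133845281/264456760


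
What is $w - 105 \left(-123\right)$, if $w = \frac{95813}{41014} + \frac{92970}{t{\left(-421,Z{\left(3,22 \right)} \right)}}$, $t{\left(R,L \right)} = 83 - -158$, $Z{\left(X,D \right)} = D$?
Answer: $\frac{131492852723}{9884374} \approx 13303.0$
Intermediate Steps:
$t{\left(R,L \right)} = 241$ ($t{\left(R,L \right)} = 83 + 158 = 241$)
$w = \frac{3836162513}{9884374}$ ($w = \frac{95813}{41014} + \frac{92970}{241} = \frac{3836162513}{9884374} \approx 388.1$)
$w - 105 \left(-123\right) = \frac{3836162513}{9884374} - 105 \left(-123\right) = \frac{3836162513}{9884374} - -12915 = \frac{3836162513}{9884374} + 12915 = \frac{131492852723}{9884374}$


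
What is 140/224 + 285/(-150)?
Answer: -51/40 ≈ -1.2750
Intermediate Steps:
140/224 + 285/(-150) = 140*(1/224) + 285*(-1/150) = 5/8 - 19/10 = -51/40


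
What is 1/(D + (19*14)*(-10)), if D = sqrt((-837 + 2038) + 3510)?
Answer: -380/1010127 - sqrt(4711)/7070889 ≈ -0.00038590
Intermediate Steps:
D = sqrt(4711) (D = sqrt(1201 + 3510) = sqrt(4711) ≈ 68.637)
1/(D + (19*14)*(-10)) = 1/(sqrt(4711) + (19*14)*(-10)) = 1/(sqrt(4711) + 266*(-10)) = 1/(sqrt(4711) - 2660) = 1/(-2660 + sqrt(4711))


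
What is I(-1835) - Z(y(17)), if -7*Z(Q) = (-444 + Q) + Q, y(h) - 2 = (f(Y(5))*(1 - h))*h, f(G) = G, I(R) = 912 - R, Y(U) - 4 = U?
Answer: 13893/7 ≈ 1984.7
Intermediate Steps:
Y(U) = 4 + U
y(h) = 2 + h*(9 - 9*h) (y(h) = 2 + ((4 + 5)*(1 - h))*h = 2 + (9*(1 - h))*h = 2 + (9 - 9*h)*h = 2 + h*(9 - 9*h))
Z(Q) = 444/7 - 2*Q/7 (Z(Q) = -((-444 + Q) + Q)/7 = -(-444 + 2*Q)/7 = 444/7 - 2*Q/7)
I(-1835) - Z(y(17)) = (912 - 1*(-1835)) - (444/7 - 2*(2 - 9*17² + 9*17)/7) = (912 + 1835) - (444/7 - 2*(2 - 9*289 + 153)/7) = 2747 - (444/7 - 2*(2 - 2601 + 153)/7) = 2747 - (444/7 - 2/7*(-2446)) = 2747 - (444/7 + 4892/7) = 2747 - 1*5336/7 = 2747 - 5336/7 = 13893/7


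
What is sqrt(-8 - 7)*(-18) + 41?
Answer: 41 - 18*I*sqrt(15) ≈ 41.0 - 69.714*I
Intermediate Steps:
sqrt(-8 - 7)*(-18) + 41 = sqrt(-15)*(-18) + 41 = (I*sqrt(15))*(-18) + 41 = -18*I*sqrt(15) + 41 = 41 - 18*I*sqrt(15)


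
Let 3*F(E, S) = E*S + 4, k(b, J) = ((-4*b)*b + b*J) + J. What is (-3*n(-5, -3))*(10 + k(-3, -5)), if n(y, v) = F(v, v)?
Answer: 208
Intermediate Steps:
k(b, J) = J - 4*b² + J*b (k(b, J) = (-4*b² + J*b) + J = J - 4*b² + J*b)
F(E, S) = 4/3 + E*S/3 (F(E, S) = (E*S + 4)/3 = (4 + E*S)/3 = 4/3 + E*S/3)
n(y, v) = 4/3 + v²/3 (n(y, v) = 4/3 + v*v/3 = 4/3 + v²/3)
(-3*n(-5, -3))*(10 + k(-3, -5)) = (-3*(4/3 + (⅓)*(-3)²))*(10 + (-5 - 4*(-3)² - 5*(-3))) = (-3*(4/3 + (⅓)*9))*(10 + (-5 - 4*9 + 15)) = (-3*(4/3 + 3))*(10 + (-5 - 36 + 15)) = (-3*13/3)*(10 - 26) = -13*(-16) = 208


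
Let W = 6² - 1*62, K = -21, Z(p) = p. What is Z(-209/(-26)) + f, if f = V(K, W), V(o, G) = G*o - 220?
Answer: 8685/26 ≈ 334.04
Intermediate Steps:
W = -26 (W = 36 - 62 = -26)
V(o, G) = -220 + G*o
f = 326 (f = -220 - 26*(-21) = -220 + 546 = 326)
Z(-209/(-26)) + f = -209/(-26) + 326 = -209*(-1/26) + 326 = 209/26 + 326 = 8685/26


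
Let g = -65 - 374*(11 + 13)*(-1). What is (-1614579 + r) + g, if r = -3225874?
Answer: -4831542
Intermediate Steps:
g = 8911 (g = -65 - 8976*(-1) = -65 - 374*(-24) = -65 + 8976 = 8911)
(-1614579 + r) + g = (-1614579 - 3225874) + 8911 = -4840453 + 8911 = -4831542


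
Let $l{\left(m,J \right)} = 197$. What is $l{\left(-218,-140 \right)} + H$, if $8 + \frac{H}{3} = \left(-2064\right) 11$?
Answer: $-67939$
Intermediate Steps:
$H = -68136$ ($H = -24 + 3 \left(\left(-2064\right) 11\right) = -24 + 3 \left(-22704\right) = -24 - 68112 = -68136$)
$l{\left(-218,-140 \right)} + H = 197 - 68136 = -67939$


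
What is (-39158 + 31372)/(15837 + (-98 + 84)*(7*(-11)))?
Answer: -458/995 ≈ -0.46030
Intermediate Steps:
(-39158 + 31372)/(15837 + (-98 + 84)*(7*(-11))) = -7786/(15837 - 14*(-77)) = -7786/(15837 + 1078) = -7786/16915 = -7786*1/16915 = -458/995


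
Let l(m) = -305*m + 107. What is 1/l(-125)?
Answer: 1/38232 ≈ 2.6156e-5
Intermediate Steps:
l(m) = 107 - 305*m
1/l(-125) = 1/(107 - 305*(-125)) = 1/(107 + 38125) = 1/38232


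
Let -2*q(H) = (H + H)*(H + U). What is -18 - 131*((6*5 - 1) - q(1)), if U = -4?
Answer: -3424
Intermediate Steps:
q(H) = -H*(-4 + H) (q(H) = -(H + H)*(H - 4)/2 = -2*H*(-4 + H)/2 = -H*(-4 + H))
-18 - 131*((6*5 - 1) - q(1)) = -18 - 131*((6*5 - 1) - (4 - 1*1)) = -18 - 131*((30 - 1) - (4 - 1)) = -18 - 131*(29 - 3) = -18 - 131*26 = -18 - 3406 = -3424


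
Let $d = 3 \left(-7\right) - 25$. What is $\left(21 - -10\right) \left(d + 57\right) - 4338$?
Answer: $-3997$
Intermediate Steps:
$d = -46$ ($d = -21 - 25 = -46$)
$\left(21 - -10\right) \left(d + 57\right) - 4338 = \left(21 - -10\right) \left(-46 + 57\right) - 4338 = \left(21 + 10\right) 11 - 4338 = 31 \cdot 11 - 4338 = 341 - 4338 = -3997$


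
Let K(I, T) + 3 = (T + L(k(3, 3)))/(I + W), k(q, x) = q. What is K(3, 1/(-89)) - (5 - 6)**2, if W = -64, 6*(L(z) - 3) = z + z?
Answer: -22071/5429 ≈ -4.0654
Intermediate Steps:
L(z) = 3 + z/3 (L(z) = 3 + (z + z)/6 = 3 + (2*z)/6 = 3 + z/3)
K(I, T) = -3 + (4 + T)/(-64 + I) (K(I, T) = -3 + (T + (3 + (1/3)*3))/(I - 64) = -3 + (T + (3 + 1))/(-64 + I) = -3 + (T + 4)/(-64 + I) = -3 + (4 + T)/(-64 + I))
K(3, 1/(-89)) - (5 - 6)**2 = (196 + 1/(-89) - 3*3)/(-64 + 3) - (5 - 6)**2 = (196 - 1/89 - 9)/(-61) - 1*(-1)**2 = -1/61*16642/89 - 1*1 = -16642/5429 - 1 = -22071/5429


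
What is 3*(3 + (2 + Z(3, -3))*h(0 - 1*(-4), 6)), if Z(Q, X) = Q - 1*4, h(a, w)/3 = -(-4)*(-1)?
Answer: -27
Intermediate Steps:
h(a, w) = -12 (h(a, w) = 3*(-(-4)*(-1)) = 3*(-1*4) = 3*(-4) = -12)
Z(Q, X) = -4 + Q (Z(Q, X) = Q - 4 = -4 + Q)
3*(3 + (2 + Z(3, -3))*h(0 - 1*(-4), 6)) = 3*(3 + (2 + (-4 + 3))*(-12)) = 3*(3 + (2 - 1)*(-12)) = 3*(3 + 1*(-12)) = 3*(3 - 12) = 3*(-9) = -27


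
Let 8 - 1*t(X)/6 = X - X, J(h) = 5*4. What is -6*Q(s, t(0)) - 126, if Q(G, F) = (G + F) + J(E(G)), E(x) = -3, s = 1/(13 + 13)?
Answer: -6945/13 ≈ -534.23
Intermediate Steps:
s = 1/26 ≈ 0.038462
J(h) = 20
t(X) = 48 (t(X) = 48 - 6*(X - X) = 48 - 6*0 = 48 + 0 = 48)
Q(G, F) = 20 + F + G (Q(G, F) = (G + F) + 20 = (F + G) + 20 = 20 + F + G)
-6*Q(s, t(0)) - 126 = -6*(20 + 48 + 1/26) - 126 = -6*1769/26 - 126 = -5307/13 - 126 = -6945/13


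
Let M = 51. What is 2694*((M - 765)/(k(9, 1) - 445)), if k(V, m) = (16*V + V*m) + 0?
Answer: 480879/73 ≈ 6587.4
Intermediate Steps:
k(V, m) = 16*V + V*m
2694*((M - 765)/(k(9, 1) - 445)) = 2694*((51 - 765)/(9*(16 + 1) - 445)) = 2694*(-714/(9*17 - 445)) = 2694*(-714/(153 - 445)) = 2694*(-714/(-292)) = 2694*(-714*(-1/292)) = 2694*(357/146) = 480879/73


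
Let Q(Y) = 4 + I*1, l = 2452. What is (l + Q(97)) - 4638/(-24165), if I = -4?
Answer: 19752406/8055 ≈ 2452.2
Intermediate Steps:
Q(Y) = 0 (Q(Y) = 4 - 4*1 = 4 - 4 = 0)
(l + Q(97)) - 4638/(-24165) = (2452 + 0) - 4638/(-24165) = 2452 - 4638*(-1)/24165 = 2452 - 1*(-1546/8055) = 2452 + 1546/8055 = 19752406/8055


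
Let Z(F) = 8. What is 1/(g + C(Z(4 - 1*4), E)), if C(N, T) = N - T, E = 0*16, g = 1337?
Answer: 1/1345 ≈ 0.00074349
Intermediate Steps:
E = 0
1/(g + C(Z(4 - 1*4), E)) = 1/(1337 + (8 - 1*0)) = 1/(1337 + (8 + 0)) = 1/(1337 + 8) = 1/1345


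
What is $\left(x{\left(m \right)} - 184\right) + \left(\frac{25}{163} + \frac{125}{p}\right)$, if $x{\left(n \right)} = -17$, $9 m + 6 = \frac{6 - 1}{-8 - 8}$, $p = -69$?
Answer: $- \frac{2279297}{11247} \approx -202.66$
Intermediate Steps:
$m = - \frac{101}{144}$ ($m = - \frac{2}{3} + \frac{\left(6 - 1\right) \frac{1}{-8 - 8}}{9} = - \frac{2}{3} + \frac{5 \frac{1}{-16}}{9} = - \frac{2}{3} + \frac{5 \left(- \frac{1}{16}\right)}{9} = - \frac{2}{3} + \frac{1}{9} \left(- \frac{5}{16}\right) = - \frac{2}{3} - \frac{5}{144} = - \frac{101}{144} \approx -0.70139$)
$\left(x{\left(m \right)} - 184\right) + \left(\frac{25}{163} + \frac{125}{p}\right) = \left(-17 - 184\right) + \left(\frac{25}{163} + \frac{125}{-69}\right) = -201 + \left(25 \cdot \frac{1}{163} + 125 \left(- \frac{1}{69}\right)\right) = -201 + \left(\frac{25}{163} - \frac{125}{69}\right) = -201 - \frac{18650}{11247} = - \frac{2279297}{11247}$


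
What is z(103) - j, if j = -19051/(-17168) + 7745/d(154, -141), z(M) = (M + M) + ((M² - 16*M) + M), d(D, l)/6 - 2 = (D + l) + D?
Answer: 80611569583/8704176 ≈ 9261.3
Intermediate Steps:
d(D, l) = 12 + 6*l + 12*D (d(D, l) = 12 + 6*((D + l) + D) = 12 + 6*(l + 2*D) = 12 + (6*l + 12*D) = 12 + 6*l + 12*D)
z(M) = M² - 13*M (z(M) = 2*M + (M² - 15*M) = M² - 13*M)
j = 76141937/8704176 (j = -19051/(-17168) + 7745/(12 + 6*(-141) + 12*154) = -19051*(-1/17168) + 7745/(12 - 846 + 1848) = 19051/17168 + 7745/1014 = 76141937/8704176 ≈ 8.7477)
z(103) - j = 103*(-13 + 103) - 1*76141937/8704176 = 103*90 - 76141937/8704176 = 9270 - 76141937/8704176 = 80611569583/8704176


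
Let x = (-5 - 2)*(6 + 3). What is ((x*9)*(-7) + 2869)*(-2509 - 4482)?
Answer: -47804458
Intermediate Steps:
x = -63 (x = -7*9 = -63)
((x*9)*(-7) + 2869)*(-2509 - 4482) = (-63*9*(-7) + 2869)*(-2509 - 4482) = (-567*(-7) + 2869)*(-6991) = (3969 + 2869)*(-6991) = 6838*(-6991) = -47804458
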